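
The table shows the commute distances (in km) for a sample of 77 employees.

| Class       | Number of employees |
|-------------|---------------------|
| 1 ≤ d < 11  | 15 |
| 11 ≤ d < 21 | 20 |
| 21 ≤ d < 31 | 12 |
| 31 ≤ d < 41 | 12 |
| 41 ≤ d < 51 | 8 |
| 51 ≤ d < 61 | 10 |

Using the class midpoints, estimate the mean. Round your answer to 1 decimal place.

Midpoints: 6, 16, 26, 36, 46, 56
Σfm = 15×6 + 20×16 + 12×26 + 12×36 + 8×46 + 10×56 = 2082
n = Σf = 77
Mean = 2082 / 77 = 27.0390

27.0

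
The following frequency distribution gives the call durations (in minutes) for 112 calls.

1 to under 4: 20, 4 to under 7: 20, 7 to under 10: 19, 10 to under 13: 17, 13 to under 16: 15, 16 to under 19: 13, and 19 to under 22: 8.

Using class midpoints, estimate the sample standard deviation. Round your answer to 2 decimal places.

Midpoints: 2.5, 5.5, 8.5, 11.5, 14.5, 17.5, 20.5
n = 112, Σfm = 1126, mean = 10.0536
Σfm² = 14848
Σf(m − x̄)² = Σfm² − (Σfm)²/n = 14848 − 1126²/112 = 3527.6786
Sample variance = 3527.6786 / 111 = 31.7809
Standard deviation = √31.7809 = 5.6375

5.64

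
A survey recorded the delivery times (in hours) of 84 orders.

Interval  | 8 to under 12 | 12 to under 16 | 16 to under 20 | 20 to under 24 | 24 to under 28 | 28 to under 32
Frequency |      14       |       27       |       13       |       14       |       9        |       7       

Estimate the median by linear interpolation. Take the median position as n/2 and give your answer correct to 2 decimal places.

16.31

Cumulative frequencies: 14, 41, 54, 68, 77, 84
n = 84; position = n/2 = 42.
This falls in the class 16 to under 20: L = 16, F = 41, f = 13, h = 4.
Median ≈ 16 + ((42 − 41) / 13) × 4 = 16.3077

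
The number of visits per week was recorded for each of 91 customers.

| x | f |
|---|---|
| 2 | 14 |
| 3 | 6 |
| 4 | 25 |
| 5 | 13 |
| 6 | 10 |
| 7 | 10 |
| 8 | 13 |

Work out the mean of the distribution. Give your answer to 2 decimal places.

Values: 2, 3, 4, 5, 6, 7, 8
Σfx = 14×2 + 6×3 + 25×4 + 13×5 + 10×6 + 10×7 + 13×8 = 445
n = Σf = 91
Mean = 445 / 91 = 4.8901

4.89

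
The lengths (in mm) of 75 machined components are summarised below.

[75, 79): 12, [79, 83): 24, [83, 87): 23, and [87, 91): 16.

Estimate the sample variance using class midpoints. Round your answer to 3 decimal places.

16.075

Midpoints: 77, 81, 85, 89
n = 75, Σfm = 6247, mean = 83.2933
Σfm² = 521523
Σf(m − x̄)² = Σfm² − (Σfm)²/n = 521523 − 6247²/75 = 1189.5467
Sample variance = 1189.5467 / 74 = 16.0750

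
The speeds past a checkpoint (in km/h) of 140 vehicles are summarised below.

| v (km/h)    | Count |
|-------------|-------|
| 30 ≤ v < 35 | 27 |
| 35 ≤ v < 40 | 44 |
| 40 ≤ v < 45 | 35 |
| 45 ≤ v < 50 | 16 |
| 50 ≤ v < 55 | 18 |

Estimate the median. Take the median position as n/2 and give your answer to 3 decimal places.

39.886

Cumulative frequencies: 27, 71, 106, 122, 140
n = 140; position = n/2 = 70.
This falls in the class 35 ≤ v < 40: L = 35, F = 27, f = 44, h = 5.
Median ≈ 35 + ((70 − 27) / 44) × 5 = 39.8864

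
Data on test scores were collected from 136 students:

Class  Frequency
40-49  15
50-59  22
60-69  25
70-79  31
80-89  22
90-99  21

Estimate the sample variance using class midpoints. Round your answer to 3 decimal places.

248.606

Midpoints: 44.5, 54.5, 64.5, 74.5, 84.5, 94.5
n = 136, Σfm = 9632, mean = 70.8235
Σfm² = 715734
Σf(m − x̄)² = Σfm² − (Σfm)²/n = 715734 − 9632²/136 = 33561.7647
Sample variance = 33561.7647 / 135 = 248.6057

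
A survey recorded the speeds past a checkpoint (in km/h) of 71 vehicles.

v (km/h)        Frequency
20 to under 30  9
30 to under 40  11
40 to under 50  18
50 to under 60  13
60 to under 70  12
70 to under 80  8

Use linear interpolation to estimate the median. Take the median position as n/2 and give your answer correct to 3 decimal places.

48.611

Cumulative frequencies: 9, 20, 38, 51, 63, 71
n = 71; position = n/2 = 35.5.
This falls in the class 40 to under 50: L = 40, F = 20, f = 18, h = 10.
Median ≈ 40 + ((35.5 − 20) / 18) × 10 = 48.6111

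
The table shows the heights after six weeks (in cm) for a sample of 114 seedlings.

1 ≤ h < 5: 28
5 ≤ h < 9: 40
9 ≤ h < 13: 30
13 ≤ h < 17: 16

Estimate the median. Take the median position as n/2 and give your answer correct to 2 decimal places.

Cumulative frequencies: 28, 68, 98, 114
n = 114; position = n/2 = 57.
This falls in the class 5 ≤ h < 9: L = 5, F = 28, f = 40, h = 4.
Median ≈ 5 + ((57 − 28) / 40) × 4 = 7.9000

7.90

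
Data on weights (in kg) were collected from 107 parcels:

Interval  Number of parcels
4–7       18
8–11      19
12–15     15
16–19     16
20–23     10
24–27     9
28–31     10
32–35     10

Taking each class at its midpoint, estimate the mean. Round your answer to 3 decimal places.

Midpoints: 5.5, 9.5, 13.5, 17.5, 21.5, 25.5, 29.5, 33.5
Σfm = 18×5.5 + 19×9.5 + 15×13.5 + 16×17.5 + 10×21.5 + 9×25.5 + 10×29.5 + 10×33.5 = 1836.5
n = Σf = 107
Mean = 1836.5 / 107 = 17.1636

17.164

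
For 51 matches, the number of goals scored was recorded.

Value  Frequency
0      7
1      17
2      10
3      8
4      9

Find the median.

2

Cumulative frequencies: 7, 24, 34, 42, 51
n = 51, so the median is the value in position (n+1)/2 = 26.
Position 26 falls at value 2.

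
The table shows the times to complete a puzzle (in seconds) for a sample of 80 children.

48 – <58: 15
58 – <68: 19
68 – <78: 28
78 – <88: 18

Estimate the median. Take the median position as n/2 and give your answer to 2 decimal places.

Cumulative frequencies: 15, 34, 62, 80
n = 80; position = n/2 = 40.
This falls in the class 68 – <78: L = 68, F = 34, f = 28, h = 10.
Median ≈ 68 + ((40 − 34) / 28) × 10 = 70.1429

70.14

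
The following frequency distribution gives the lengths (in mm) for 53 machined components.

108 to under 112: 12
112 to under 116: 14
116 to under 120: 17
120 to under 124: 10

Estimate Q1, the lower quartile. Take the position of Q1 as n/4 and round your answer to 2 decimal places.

112.36

Cumulative frequencies: 12, 26, 43, 53
n = 53; position = n/4 = 13.25.
This falls in the class 112 to under 116: L = 112, F = 12, f = 14, h = 4.
Lower quartile ≈ 112 + ((13.25 − 12) / 14) × 4 = 112.3571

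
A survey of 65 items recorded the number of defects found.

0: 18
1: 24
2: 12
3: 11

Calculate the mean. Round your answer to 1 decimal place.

1.2

Values: 0, 1, 2, 3
Σfx = 18×0 + 24×1 + 12×2 + 11×3 = 81
n = Σf = 65
Mean = 81 / 65 = 1.2462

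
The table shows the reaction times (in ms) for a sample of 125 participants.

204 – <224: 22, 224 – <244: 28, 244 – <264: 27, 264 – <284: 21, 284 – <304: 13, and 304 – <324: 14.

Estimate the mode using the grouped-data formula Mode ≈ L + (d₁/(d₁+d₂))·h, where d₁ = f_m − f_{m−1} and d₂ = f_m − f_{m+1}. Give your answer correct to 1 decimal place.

Modal class: 224 – <244 (highest frequency 28).
d₁ = 28 − 22 = 6, d₂ = 28 − 27 = 1
Mode ≈ 224 + (6/(6+1)) × 20 = 224 + 17.1429 = 241.1429

241.1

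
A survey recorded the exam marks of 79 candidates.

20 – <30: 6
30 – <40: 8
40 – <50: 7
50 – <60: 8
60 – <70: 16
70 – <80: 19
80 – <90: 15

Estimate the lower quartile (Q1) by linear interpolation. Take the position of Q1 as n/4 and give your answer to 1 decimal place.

Cumulative frequencies: 6, 14, 21, 29, 45, 64, 79
n = 79; position = n/4 = 19.75.
This falls in the class 40 – <50: L = 40, F = 14, f = 7, h = 10.
Lower quartile ≈ 40 + ((19.75 − 14) / 7) × 10 = 48.2143

48.2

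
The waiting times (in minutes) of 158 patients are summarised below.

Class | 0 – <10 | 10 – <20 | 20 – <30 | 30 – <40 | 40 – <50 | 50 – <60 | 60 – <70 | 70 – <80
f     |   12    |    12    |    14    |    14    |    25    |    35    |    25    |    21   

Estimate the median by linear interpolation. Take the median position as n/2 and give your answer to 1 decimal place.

50.6

Cumulative frequencies: 12, 24, 38, 52, 77, 112, 137, 158
n = 158; position = n/2 = 79.
This falls in the class 50 – <60: L = 50, F = 77, f = 35, h = 10.
Median ≈ 50 + ((79 − 77) / 35) × 10 = 50.5714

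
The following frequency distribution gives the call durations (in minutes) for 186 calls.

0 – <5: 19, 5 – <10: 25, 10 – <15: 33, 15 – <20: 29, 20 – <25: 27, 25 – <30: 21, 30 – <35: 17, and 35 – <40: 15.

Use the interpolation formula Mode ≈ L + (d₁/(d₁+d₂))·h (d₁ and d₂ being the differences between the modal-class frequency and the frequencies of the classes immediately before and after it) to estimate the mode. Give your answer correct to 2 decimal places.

13.33

Modal class: 10 – <15 (highest frequency 33).
d₁ = 33 − 25 = 8, d₂ = 33 − 29 = 4
Mode ≈ 10 + (8/(8+4)) × 5 = 10 + 3.3333 = 13.3333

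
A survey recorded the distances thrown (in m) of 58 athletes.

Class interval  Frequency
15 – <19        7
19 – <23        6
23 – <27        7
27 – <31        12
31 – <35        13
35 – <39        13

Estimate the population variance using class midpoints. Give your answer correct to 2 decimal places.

43.86

Midpoints: 17, 21, 25, 29, 33, 37
n = 58, Σfm = 1678, mean = 28.9310
Σfm² = 51090
Σf(m − x̄)² = Σfm² − (Σfm)²/n = 51090 − 1678²/58 = 2543.7241
Population variance = 2543.7241 / 58 = 43.8573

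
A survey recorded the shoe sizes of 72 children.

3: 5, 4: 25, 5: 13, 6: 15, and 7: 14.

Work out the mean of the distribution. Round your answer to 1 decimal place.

Values: 3, 4, 5, 6, 7
Σfx = 5×3 + 25×4 + 13×5 + 15×6 + 14×7 = 368
n = Σf = 72
Mean = 368 / 72 = 5.1111

5.1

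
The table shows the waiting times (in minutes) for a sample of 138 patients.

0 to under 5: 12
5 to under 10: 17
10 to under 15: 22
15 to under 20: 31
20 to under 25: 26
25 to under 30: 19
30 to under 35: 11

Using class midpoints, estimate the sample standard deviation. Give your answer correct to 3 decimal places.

Midpoints: 2.5, 7.5, 12.5, 17.5, 22.5, 27.5, 32.5
n = 138, Σfm = 2440, mean = 17.6812
Σfm² = 53112.5
Σf(m − x̄)² = Σfm² − (Σfm)²/n = 53112.5 − 2440²/138 = 9970.4710
Sample variance = 9970.4710 / 137 = 72.7772
Standard deviation = √72.7772 = 8.5310

8.531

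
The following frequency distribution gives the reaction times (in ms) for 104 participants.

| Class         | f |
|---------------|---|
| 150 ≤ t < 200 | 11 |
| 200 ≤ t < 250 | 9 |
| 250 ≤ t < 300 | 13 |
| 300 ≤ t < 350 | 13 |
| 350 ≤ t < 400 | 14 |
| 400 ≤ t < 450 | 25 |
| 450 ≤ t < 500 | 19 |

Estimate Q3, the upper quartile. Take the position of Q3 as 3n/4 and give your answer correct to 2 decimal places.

436.00

Cumulative frequencies: 11, 20, 33, 46, 60, 85, 104
n = 104; position = 3n/4 = 78.
This falls in the class 400 ≤ t < 450: L = 400, F = 60, f = 25, h = 50.
Upper quartile ≈ 400 + ((78 − 60) / 25) × 50 = 436.0000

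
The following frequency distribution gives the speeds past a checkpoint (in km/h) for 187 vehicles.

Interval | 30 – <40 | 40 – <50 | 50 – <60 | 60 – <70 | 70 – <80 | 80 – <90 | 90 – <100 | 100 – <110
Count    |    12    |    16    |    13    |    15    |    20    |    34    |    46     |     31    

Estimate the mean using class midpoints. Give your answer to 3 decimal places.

Midpoints: 35, 45, 55, 65, 75, 85, 95, 105
Σfm = 12×35 + 16×45 + 13×55 + 15×65 + 20×75 + 34×85 + 46×95 + 31×105 = 14845
n = Σf = 187
Mean = 14845 / 187 = 79.3850

79.385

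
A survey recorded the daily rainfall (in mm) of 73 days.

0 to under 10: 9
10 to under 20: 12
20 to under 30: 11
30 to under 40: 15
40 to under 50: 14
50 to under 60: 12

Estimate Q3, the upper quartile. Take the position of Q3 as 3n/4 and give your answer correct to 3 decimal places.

45.536

Cumulative frequencies: 9, 21, 32, 47, 61, 73
n = 73; position = 3n/4 = 54.75.
This falls in the class 40 to under 50: L = 40, F = 47, f = 14, h = 10.
Upper quartile ≈ 40 + ((54.75 − 47) / 14) × 10 = 45.5357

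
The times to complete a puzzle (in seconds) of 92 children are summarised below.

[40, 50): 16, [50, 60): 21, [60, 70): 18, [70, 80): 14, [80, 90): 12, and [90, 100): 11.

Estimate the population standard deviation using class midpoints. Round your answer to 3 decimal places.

Midpoints: 45, 55, 65, 75, 85, 95
n = 92, Σfm = 6160, mean = 66.9565
Σfm² = 436700
Σf(m − x̄)² = Σfm² − (Σfm)²/n = 436700 − 6160²/92 = 24247.8261
Population variance = 24247.8261 / 92 = 263.5633
Standard deviation = √263.5633 = 16.2346

16.235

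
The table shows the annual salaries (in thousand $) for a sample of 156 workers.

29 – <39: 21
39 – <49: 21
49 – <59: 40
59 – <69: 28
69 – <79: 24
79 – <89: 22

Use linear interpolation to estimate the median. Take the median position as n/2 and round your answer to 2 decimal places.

58.00

Cumulative frequencies: 21, 42, 82, 110, 134, 156
n = 156; position = n/2 = 78.
This falls in the class 49 – <59: L = 49, F = 42, f = 40, h = 10.
Median ≈ 49 + ((78 − 42) / 40) × 10 = 58.0000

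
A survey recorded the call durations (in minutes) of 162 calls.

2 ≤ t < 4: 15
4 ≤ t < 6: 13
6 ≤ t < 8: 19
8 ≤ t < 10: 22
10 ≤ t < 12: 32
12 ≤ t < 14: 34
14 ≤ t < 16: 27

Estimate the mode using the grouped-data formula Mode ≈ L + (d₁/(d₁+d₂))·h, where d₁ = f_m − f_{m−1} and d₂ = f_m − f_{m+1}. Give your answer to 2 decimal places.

12.44

Modal class: 12 ≤ t < 14 (highest frequency 34).
d₁ = 34 − 32 = 2, d₂ = 34 − 27 = 7
Mode ≈ 12 + (2/(2+7)) × 2 = 12 + 0.4444 = 12.4444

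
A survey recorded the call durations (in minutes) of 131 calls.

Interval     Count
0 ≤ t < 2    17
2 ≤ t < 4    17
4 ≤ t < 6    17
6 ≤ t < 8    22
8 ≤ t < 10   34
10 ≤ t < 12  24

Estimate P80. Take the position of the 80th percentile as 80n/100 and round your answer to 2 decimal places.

Cumulative frequencies: 17, 34, 51, 73, 107, 131
n = 131; position = 80n/100 = 104.8.
This falls in the class 8 ≤ t < 10: L = 8, F = 73, f = 34, h = 2.
80th percentile ≈ 8 + ((104.8 − 73) / 34) × 2 = 9.8706

9.87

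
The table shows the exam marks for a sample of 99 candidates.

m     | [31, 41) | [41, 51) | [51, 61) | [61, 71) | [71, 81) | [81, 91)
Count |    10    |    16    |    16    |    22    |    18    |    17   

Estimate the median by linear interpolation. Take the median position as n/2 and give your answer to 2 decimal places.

Cumulative frequencies: 10, 26, 42, 64, 82, 99
n = 99; position = n/2 = 49.5.
This falls in the class [61, 71): L = 61, F = 42, f = 22, h = 10.
Median ≈ 61 + ((49.5 − 42) / 22) × 10 = 64.4091

64.41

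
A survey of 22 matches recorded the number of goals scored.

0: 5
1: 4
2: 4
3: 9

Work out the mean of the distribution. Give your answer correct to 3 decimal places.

Values: 0, 1, 2, 3
Σfx = 5×0 + 4×1 + 4×2 + 9×3 = 39
n = Σf = 22
Mean = 39 / 22 = 1.7727

1.773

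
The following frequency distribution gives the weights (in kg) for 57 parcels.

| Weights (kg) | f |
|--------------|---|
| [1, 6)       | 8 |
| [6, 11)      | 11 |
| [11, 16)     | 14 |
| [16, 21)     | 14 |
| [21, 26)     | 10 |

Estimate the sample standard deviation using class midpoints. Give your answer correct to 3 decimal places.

6.551

Midpoints: 3.5, 8.5, 13.5, 18.5, 23.5
n = 57, Σfm = 804.5, mean = 14.1140
Σfm² = 13758.25
Σf(m − x̄)² = Σfm² − (Σfm)²/n = 13758.25 − 804.5²/57 = 2403.5088
Sample variance = 2403.5088 / 56 = 42.9198
Standard deviation = √42.9198 = 6.5513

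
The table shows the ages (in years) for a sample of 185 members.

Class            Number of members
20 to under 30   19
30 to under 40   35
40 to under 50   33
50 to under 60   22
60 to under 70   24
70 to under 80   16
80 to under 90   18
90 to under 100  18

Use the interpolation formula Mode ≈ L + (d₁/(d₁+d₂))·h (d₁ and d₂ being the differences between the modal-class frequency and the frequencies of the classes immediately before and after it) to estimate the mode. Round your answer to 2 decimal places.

38.89

Modal class: 30 to under 40 (highest frequency 35).
d₁ = 35 − 19 = 16, d₂ = 35 − 33 = 2
Mode ≈ 30 + (16/(16+2)) × 10 = 30 + 8.8889 = 38.8889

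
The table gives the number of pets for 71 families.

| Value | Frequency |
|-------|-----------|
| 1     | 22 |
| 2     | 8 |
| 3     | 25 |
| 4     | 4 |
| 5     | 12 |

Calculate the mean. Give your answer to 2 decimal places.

2.66

Values: 1, 2, 3, 4, 5
Σfx = 22×1 + 8×2 + 25×3 + 4×4 + 12×5 = 189
n = Σf = 71
Mean = 189 / 71 = 2.6620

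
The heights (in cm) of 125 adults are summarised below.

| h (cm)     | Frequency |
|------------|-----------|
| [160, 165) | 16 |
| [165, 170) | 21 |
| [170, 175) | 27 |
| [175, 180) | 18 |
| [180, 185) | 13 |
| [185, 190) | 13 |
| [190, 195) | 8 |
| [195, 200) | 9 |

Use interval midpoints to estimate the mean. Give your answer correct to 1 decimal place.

176.8

Midpoints: 162.5, 167.5, 172.5, 177.5, 182.5, 187.5, 192.5, 197.5
Σfm = 16×162.5 + 21×167.5 + 27×172.5 + 18×177.5 + 13×182.5 + 13×187.5 + 8×192.5 + 9×197.5 = 22097.5
n = Σf = 125
Mean = 22097.5 / 125 = 176.7800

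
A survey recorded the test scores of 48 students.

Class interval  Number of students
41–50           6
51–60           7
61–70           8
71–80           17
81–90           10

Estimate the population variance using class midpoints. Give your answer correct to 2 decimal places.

Midpoints: 45.5, 55.5, 65.5, 75.5, 85.5
n = 48, Σfm = 3324, mean = 69.2500
Σfm² = 238312
Σf(m − x̄)² = Σfm² − (Σfm)²/n = 238312 − 3324²/48 = 8125.0000
Population variance = 8125.0000 / 48 = 169.2708

169.27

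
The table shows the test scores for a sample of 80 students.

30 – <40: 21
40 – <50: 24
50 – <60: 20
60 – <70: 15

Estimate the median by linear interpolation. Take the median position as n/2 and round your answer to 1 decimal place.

47.9

Cumulative frequencies: 21, 45, 65, 80
n = 80; position = n/2 = 40.
This falls in the class 40 – <50: L = 40, F = 21, f = 24, h = 10.
Median ≈ 40 + ((40 − 21) / 24) × 10 = 47.9167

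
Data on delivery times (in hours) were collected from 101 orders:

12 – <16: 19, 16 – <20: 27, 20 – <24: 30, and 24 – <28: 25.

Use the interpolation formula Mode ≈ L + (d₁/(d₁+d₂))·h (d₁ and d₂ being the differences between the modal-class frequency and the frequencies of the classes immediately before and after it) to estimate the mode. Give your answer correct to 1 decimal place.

Modal class: 20 – <24 (highest frequency 30).
d₁ = 30 − 27 = 3, d₂ = 30 − 25 = 5
Mode ≈ 20 + (3/(3+5)) × 4 = 20 + 1.5000 = 21.5000

21.5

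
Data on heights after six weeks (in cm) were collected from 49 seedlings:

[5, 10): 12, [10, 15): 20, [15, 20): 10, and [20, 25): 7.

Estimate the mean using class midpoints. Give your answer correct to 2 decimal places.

13.72

Midpoints: 7.5, 12.5, 17.5, 22.5
Σfm = 12×7.5 + 20×12.5 + 10×17.5 + 7×22.5 = 672.5
n = Σf = 49
Mean = 672.5 / 49 = 13.7245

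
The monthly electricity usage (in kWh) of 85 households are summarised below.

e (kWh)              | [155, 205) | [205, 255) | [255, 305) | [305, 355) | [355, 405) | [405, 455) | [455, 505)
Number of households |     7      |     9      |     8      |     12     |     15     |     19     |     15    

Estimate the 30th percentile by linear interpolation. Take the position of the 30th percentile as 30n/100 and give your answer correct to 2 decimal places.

311.25

Cumulative frequencies: 7, 16, 24, 36, 51, 70, 85
n = 85; position = 30n/100 = 25.5.
This falls in the class [305, 355): L = 305, F = 24, f = 12, h = 50.
30th percentile ≈ 305 + ((25.5 − 24) / 12) × 50 = 311.2500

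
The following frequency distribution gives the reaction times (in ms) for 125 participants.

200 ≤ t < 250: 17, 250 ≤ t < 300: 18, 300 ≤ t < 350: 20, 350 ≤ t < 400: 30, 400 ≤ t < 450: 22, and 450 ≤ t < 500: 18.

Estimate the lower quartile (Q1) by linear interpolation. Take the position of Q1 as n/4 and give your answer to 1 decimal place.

Cumulative frequencies: 17, 35, 55, 85, 107, 125
n = 125; position = n/4 = 31.25.
This falls in the class 250 ≤ t < 300: L = 250, F = 17, f = 18, h = 50.
Lower quartile ≈ 250 + ((31.25 − 17) / 18) × 50 = 289.5833

289.6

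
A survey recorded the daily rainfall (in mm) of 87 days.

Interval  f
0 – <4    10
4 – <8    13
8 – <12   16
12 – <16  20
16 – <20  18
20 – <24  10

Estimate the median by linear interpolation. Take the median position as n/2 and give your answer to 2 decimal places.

Cumulative frequencies: 10, 23, 39, 59, 77, 87
n = 87; position = n/2 = 43.5.
This falls in the class 12 – <16: L = 12, F = 39, f = 20, h = 4.
Median ≈ 12 + ((43.5 − 39) / 20) × 4 = 12.9000

12.90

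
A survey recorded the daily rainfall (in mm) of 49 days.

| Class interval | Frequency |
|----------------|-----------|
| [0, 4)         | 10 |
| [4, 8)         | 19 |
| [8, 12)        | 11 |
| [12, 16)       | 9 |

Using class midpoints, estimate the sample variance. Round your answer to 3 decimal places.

16.544

Midpoints: 2, 6, 10, 14
n = 49, Σfm = 370, mean = 7.5510
Σfm² = 3588
Σf(m − x̄)² = Σfm² − (Σfm)²/n = 3588 − 370²/49 = 794.1224
Sample variance = 794.1224 / 48 = 16.5442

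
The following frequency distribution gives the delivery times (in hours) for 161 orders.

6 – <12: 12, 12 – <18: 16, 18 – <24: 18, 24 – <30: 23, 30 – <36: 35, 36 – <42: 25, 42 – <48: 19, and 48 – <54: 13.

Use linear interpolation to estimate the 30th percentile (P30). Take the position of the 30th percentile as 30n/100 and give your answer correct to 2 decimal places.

24.60

Cumulative frequencies: 12, 28, 46, 69, 104, 129, 148, 161
n = 161; position = 30n/100 = 48.3.
This falls in the class 24 – <30: L = 24, F = 46, f = 23, h = 6.
30th percentile ≈ 24 + ((48.3 − 46) / 23) × 6 = 24.6000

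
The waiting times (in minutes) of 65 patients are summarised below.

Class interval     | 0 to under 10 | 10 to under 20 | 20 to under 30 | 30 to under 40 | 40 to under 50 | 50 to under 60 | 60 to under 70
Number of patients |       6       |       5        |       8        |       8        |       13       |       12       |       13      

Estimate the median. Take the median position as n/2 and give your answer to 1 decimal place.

44.2

Cumulative frequencies: 6, 11, 19, 27, 40, 52, 65
n = 65; position = n/2 = 32.5.
This falls in the class 40 to under 50: L = 40, F = 27, f = 13, h = 10.
Median ≈ 40 + ((32.5 − 27) / 13) × 10 = 44.2308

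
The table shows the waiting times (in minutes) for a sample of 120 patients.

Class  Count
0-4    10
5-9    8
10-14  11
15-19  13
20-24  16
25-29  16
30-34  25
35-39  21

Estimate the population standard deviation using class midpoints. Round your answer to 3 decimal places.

Midpoints: 2, 7, 12, 17, 22, 27, 32, 37
n = 120, Σfm = 2790, mean = 23.2500
Σfm² = 79530
Σf(m − x̄)² = Σfm² − (Σfm)²/n = 79530 − 2790²/120 = 14662.5000
Population variance = 14662.5000 / 120 = 122.1875
Standard deviation = √122.1875 = 11.0538

11.054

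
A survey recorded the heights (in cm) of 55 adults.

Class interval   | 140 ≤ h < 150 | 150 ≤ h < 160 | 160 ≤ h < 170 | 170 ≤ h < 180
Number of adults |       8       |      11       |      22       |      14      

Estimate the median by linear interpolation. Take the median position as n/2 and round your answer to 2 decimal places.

163.86

Cumulative frequencies: 8, 19, 41, 55
n = 55; position = n/2 = 27.5.
This falls in the class 160 ≤ h < 170: L = 160, F = 19, f = 22, h = 10.
Median ≈ 160 + ((27.5 − 19) / 22) × 10 = 163.8636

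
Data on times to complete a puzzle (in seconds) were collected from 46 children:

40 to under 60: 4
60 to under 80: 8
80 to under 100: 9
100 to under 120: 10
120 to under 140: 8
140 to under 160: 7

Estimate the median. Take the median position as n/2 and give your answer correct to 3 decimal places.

Cumulative frequencies: 4, 12, 21, 31, 39, 46
n = 46; position = n/2 = 23.
This falls in the class 100 to under 120: L = 100, F = 21, f = 10, h = 20.
Median ≈ 100 + ((23 − 21) / 10) × 20 = 104.0000

104.000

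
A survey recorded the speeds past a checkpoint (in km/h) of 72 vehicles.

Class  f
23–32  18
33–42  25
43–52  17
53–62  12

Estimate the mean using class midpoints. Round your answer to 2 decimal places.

Midpoints: 27.5, 37.5, 47.5, 57.5
Σfm = 18×27.5 + 25×37.5 + 17×47.5 + 12×57.5 = 2930
n = Σf = 72
Mean = 2930 / 72 = 40.6944

40.69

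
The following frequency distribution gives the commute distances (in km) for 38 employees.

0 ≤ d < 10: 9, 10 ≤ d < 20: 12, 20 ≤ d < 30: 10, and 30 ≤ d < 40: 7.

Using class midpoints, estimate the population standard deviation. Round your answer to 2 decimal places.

10.40

Midpoints: 5, 15, 25, 35
n = 38, Σfm = 720, mean = 18.9474
Σfm² = 17750
Σf(m − x̄)² = Σfm² − (Σfm)²/n = 17750 − 720²/38 = 4107.8947
Population variance = 4107.8947 / 38 = 108.1025
Standard deviation = √108.1025 = 10.3972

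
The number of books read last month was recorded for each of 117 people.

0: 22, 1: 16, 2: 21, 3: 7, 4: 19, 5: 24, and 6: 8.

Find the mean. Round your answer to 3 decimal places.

2.761

Values: 0, 1, 2, 3, 4, 5, 6
Σfx = 22×0 + 16×1 + 21×2 + 7×3 + 19×4 + 24×5 + 8×6 = 323
n = Σf = 117
Mean = 323 / 117 = 2.7607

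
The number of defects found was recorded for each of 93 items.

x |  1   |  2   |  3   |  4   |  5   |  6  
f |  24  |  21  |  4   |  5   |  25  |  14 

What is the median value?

Cumulative frequencies: 24, 45, 49, 54, 79, 93
n = 93, so the median is the value in position (n+1)/2 = 47.
Position 47 falls at value 3.

3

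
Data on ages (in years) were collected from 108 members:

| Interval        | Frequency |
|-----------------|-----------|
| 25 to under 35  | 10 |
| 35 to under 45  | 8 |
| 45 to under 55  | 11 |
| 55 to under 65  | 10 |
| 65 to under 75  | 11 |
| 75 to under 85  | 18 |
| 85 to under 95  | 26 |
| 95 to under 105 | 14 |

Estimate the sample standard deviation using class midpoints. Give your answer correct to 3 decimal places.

22.290

Midpoints: 30, 40, 50, 60, 70, 80, 90, 100
n = 108, Σfm = 7720, mean = 71.4815
Σfm² = 605000
Σf(m − x̄)² = Σfm² − (Σfm)²/n = 605000 − 7720²/108 = 53162.9630
Sample variance = 53162.9630 / 107 = 496.8501
Standard deviation = √496.8501 = 22.2901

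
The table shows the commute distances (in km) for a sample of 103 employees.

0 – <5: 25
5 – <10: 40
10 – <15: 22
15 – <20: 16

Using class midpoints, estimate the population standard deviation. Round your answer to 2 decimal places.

Midpoints: 2.5, 7.5, 12.5, 17.5
n = 103, Σfm = 917.5, mean = 8.9078
Σfm² = 10743.75
Σf(m − x̄)² = Σfm² − (Σfm)²/n = 10743.75 − 917.5²/103 = 2570.8738
Population variance = 2570.8738 / 103 = 24.9599
Standard deviation = √24.9599 = 4.9960

5.00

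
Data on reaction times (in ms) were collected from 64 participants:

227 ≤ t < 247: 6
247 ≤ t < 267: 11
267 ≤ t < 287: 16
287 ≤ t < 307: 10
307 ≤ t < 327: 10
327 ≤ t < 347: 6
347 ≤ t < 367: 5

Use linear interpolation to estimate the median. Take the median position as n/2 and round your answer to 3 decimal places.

Cumulative frequencies: 6, 17, 33, 43, 53, 59, 64
n = 64; position = n/2 = 32.
This falls in the class 267 ≤ t < 287: L = 267, F = 17, f = 16, h = 20.
Median ≈ 267 + ((32 − 17) / 16) × 20 = 285.7500

285.750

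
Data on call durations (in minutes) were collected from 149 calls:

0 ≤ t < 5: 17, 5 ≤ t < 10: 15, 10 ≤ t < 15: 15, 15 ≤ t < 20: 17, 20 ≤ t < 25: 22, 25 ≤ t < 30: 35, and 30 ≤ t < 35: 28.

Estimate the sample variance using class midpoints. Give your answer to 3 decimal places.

Midpoints: 2.5, 7.5, 12.5, 17.5, 22.5, 27.5, 32.5
n = 149, Σfm = 3007.5, mean = 20.1846
Σfm² = 75681.25
Σf(m − x̄)² = Σfm² − (Σfm)²/n = 75681.25 − 3007.5²/149 = 14976.1745
Sample variance = 14976.1745 / 148 = 101.1904

101.190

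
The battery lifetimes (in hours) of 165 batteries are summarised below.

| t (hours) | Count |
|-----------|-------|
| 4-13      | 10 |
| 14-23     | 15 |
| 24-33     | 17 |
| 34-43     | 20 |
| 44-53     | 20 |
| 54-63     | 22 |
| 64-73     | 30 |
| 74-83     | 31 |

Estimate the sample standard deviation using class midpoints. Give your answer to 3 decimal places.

22.033

Midpoints: 8.5, 18.5, 28.5, 38.5, 48.5, 58.5, 68.5, 78.5
n = 165, Σfm = 8362.5, mean = 50.6818
Σfm² = 503441.25
Σf(m − x̄)² = Σfm² − (Σfm)²/n = 503441.25 − 8362.5²/165 = 79614.5455
Sample variance = 79614.5455 / 164 = 485.4545
Standard deviation = √485.4545 = 22.0330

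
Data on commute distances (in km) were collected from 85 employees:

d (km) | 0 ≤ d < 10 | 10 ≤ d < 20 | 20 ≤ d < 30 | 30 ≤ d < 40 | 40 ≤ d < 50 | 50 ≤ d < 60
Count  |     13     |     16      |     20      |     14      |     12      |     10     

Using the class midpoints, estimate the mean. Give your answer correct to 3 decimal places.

28.059

Midpoints: 5, 15, 25, 35, 45, 55
Σfm = 13×5 + 16×15 + 20×25 + 14×35 + 12×45 + 10×55 = 2385
n = Σf = 85
Mean = 2385 / 85 = 28.0588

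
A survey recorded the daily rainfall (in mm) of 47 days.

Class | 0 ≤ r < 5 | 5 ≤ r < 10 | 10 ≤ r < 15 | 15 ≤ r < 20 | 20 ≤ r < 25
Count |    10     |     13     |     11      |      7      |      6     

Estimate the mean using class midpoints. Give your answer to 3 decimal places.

Midpoints: 2.5, 7.5, 12.5, 17.5, 22.5
Σfm = 10×2.5 + 13×7.5 + 11×12.5 + 7×17.5 + 6×22.5 = 517.5
n = Σf = 47
Mean = 517.5 / 47 = 11.0106

11.011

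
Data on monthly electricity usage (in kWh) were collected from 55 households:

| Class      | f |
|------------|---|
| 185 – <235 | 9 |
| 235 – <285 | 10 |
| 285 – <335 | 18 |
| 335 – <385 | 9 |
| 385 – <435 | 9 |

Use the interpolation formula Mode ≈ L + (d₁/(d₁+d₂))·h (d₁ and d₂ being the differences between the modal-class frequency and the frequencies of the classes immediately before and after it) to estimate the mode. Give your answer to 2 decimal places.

Modal class: 285 – <335 (highest frequency 18).
d₁ = 18 − 10 = 8, d₂ = 18 − 9 = 9
Mode ≈ 285 + (8/(8+9)) × 50 = 285 + 23.5294 = 308.5294

308.53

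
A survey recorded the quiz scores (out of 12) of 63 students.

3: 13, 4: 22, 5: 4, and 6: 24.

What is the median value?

Cumulative frequencies: 13, 35, 39, 63
n = 63, so the median is the value in position (n+1)/2 = 32.
Position 32 falls at value 4.

4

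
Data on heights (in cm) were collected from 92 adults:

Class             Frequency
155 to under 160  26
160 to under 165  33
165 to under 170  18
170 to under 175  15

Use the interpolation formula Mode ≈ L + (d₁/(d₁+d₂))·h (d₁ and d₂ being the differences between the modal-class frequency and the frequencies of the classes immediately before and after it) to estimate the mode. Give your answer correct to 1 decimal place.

Modal class: 160 to under 165 (highest frequency 33).
d₁ = 33 − 26 = 7, d₂ = 33 − 18 = 15
Mode ≈ 160 + (7/(7+15)) × 5 = 160 + 1.5909 = 161.5909

161.6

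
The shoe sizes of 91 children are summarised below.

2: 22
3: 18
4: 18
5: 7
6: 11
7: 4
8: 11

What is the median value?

Cumulative frequencies: 22, 40, 58, 65, 76, 80, 91
n = 91, so the median is the value in position (n+1)/2 = 46.
Position 46 falls at value 4.

4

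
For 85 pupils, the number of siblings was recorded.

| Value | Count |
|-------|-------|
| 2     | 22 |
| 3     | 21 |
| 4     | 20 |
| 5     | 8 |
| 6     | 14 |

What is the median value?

3

Cumulative frequencies: 22, 43, 63, 71, 85
n = 85, so the median is the value in position (n+1)/2 = 43.
Position 43 falls at value 3.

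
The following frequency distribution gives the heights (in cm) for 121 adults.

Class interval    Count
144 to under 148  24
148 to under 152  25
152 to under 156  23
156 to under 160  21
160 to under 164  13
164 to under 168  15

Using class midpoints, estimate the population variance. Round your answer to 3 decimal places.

Midpoints: 146, 150, 154, 158, 162, 166
n = 121, Σfm = 18710, mean = 154.6281
Σfm² = 2898308
Σf(m − x̄)² = Σfm² − (Σfm)²/n = 2898308 − 18710²/121 = 5216.2645
Population variance = 5216.2645 / 121 = 43.1096

43.110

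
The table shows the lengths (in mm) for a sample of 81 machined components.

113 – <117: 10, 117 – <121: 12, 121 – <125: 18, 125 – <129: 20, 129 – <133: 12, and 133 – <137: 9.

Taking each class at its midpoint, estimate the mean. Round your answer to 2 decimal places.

124.93

Midpoints: 115, 119, 123, 127, 131, 135
Σfm = 10×115 + 12×119 + 18×123 + 20×127 + 12×131 + 9×135 = 10119
n = Σf = 81
Mean = 10119 / 81 = 124.9259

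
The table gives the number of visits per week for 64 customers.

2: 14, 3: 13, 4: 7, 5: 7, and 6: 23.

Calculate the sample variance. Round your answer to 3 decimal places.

2.631

Values: 2, 3, 4, 5, 6
n = 64, Σfx = 268, mean = 4.1875
Σfx² = 1288
Σf(x − x̄)² = Σfx² − (Σfx)²/n = 1288 − 268²/64 = 165.7500
Sample variance = 165.7500 / 63 = 2.6310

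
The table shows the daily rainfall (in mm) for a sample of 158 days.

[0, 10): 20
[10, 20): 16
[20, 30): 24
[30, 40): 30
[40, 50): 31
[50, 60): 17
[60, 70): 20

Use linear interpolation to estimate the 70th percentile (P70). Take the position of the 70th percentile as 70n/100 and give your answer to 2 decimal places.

Cumulative frequencies: 20, 36, 60, 90, 121, 138, 158
n = 158; position = 70n/100 = 110.6.
This falls in the class [40, 50): L = 40, F = 90, f = 31, h = 10.
70th percentile ≈ 40 + ((110.6 − 90) / 31) × 10 = 46.6452

46.65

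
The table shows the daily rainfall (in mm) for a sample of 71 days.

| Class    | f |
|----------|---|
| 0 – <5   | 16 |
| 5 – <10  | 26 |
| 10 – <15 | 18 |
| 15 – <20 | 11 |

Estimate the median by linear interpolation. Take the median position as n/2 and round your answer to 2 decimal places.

8.75

Cumulative frequencies: 16, 42, 60, 71
n = 71; position = n/2 = 35.5.
This falls in the class 5 – <10: L = 5, F = 16, f = 26, h = 5.
Median ≈ 5 + ((35.5 − 16) / 26) × 5 = 8.7500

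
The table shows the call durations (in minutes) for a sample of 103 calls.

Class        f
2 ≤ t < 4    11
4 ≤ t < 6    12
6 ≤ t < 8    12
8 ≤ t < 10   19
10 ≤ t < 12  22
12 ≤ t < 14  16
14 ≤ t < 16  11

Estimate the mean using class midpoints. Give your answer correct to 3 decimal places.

Midpoints: 3, 5, 7, 9, 11, 13, 15
Σfm = 11×3 + 12×5 + 12×7 + 19×9 + 22×11 + 16×13 + 11×15 = 963
n = Σf = 103
Mean = 963 / 103 = 9.3495

9.350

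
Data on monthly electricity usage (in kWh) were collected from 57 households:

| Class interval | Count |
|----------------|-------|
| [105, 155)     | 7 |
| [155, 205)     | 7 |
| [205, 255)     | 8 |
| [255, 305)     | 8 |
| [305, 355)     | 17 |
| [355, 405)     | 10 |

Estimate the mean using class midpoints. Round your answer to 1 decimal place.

Midpoints: 130, 180, 230, 280, 330, 380
Σfm = 7×130 + 7×180 + 8×230 + 8×280 + 17×330 + 10×380 = 15660
n = Σf = 57
Mean = 15660 / 57 = 274.7368

274.7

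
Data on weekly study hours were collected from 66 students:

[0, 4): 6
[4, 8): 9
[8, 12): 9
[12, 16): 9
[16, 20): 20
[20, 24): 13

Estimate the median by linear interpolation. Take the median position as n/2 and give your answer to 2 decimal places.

16.00

Cumulative frequencies: 6, 15, 24, 33, 53, 66
n = 66; position = n/2 = 33.
This falls in the class [12, 16): L = 12, F = 24, f = 9, h = 4.
Median ≈ 12 + ((33 − 24) / 9) × 4 = 16.0000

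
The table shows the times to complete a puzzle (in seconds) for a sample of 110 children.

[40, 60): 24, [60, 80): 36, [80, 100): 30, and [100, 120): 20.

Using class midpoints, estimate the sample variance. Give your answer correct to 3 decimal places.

421.151

Midpoints: 50, 70, 90, 110
n = 110, Σfm = 8620, mean = 78.3636
Σfm² = 721400
Σf(m − x̄)² = Σfm² − (Σfm)²/n = 721400 − 8620²/110 = 45905.4545
Sample variance = 45905.4545 / 109 = 421.1510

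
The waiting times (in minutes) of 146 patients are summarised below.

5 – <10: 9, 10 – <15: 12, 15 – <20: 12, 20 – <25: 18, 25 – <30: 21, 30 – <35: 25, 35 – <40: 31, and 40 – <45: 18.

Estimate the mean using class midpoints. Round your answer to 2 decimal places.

Midpoints: 7.5, 12.5, 17.5, 22.5, 27.5, 32.5, 37.5, 42.5
Σfm = 9×7.5 + 12×12.5 + 12×17.5 + 18×22.5 + 21×27.5 + 25×32.5 + 31×37.5 + 18×42.5 = 4150
n = Σf = 146
Mean = 4150 / 146 = 28.4247

28.42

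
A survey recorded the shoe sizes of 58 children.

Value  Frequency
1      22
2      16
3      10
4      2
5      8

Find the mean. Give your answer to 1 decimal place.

2.3

Values: 1, 2, 3, 4, 5
Σfx = 22×1 + 16×2 + 10×3 + 2×4 + 8×5 = 132
n = Σf = 58
Mean = 132 / 58 = 2.2759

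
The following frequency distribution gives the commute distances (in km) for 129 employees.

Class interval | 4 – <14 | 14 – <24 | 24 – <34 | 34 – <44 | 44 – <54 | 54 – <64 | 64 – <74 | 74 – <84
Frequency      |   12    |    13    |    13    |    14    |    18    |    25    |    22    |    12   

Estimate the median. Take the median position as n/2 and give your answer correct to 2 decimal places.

Cumulative frequencies: 12, 25, 38, 52, 70, 95, 117, 129
n = 129; position = n/2 = 64.5.
This falls in the class 44 – <54: L = 44, F = 52, f = 18, h = 10.
Median ≈ 44 + ((64.5 − 52) / 18) × 10 = 50.9444

50.94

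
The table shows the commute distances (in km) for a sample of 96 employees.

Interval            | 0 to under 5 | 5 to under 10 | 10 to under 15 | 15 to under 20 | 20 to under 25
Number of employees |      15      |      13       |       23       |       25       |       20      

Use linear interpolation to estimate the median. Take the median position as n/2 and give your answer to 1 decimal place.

14.3

Cumulative frequencies: 15, 28, 51, 76, 96
n = 96; position = n/2 = 48.
This falls in the class 10 to under 15: L = 10, F = 28, f = 23, h = 5.
Median ≈ 10 + ((48 − 28) / 23) × 5 = 14.3478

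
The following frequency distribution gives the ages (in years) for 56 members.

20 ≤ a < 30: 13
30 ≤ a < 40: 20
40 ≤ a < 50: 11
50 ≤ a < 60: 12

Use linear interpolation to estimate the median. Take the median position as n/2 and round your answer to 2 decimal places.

Cumulative frequencies: 13, 33, 44, 56
n = 56; position = n/2 = 28.
This falls in the class 30 ≤ a < 40: L = 30, F = 13, f = 20, h = 10.
Median ≈ 30 + ((28 − 13) / 20) × 10 = 37.5000

37.50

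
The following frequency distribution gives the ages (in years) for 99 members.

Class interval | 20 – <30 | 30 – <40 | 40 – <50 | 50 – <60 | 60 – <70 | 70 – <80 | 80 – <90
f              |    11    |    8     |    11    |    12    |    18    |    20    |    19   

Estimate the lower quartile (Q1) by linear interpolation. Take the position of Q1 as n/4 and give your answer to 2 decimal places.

Cumulative frequencies: 11, 19, 30, 42, 60, 80, 99
n = 99; position = n/4 = 24.75.
This falls in the class 40 – <50: L = 40, F = 19, f = 11, h = 10.
Lower quartile ≈ 40 + ((24.75 − 19) / 11) × 10 = 45.2273

45.23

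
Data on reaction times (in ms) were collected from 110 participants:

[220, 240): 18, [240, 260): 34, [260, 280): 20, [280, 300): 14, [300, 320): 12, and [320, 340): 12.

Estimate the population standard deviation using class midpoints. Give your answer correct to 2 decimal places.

Midpoints: 230, 250, 270, 290, 310, 330
n = 110, Σfm = 29780, mean = 270.7273
Σfm² = 8172600
Σf(m − x̄)² = Σfm² − (Σfm)²/n = 8172600 − 29780²/110 = 110341.8182
Population variance = 110341.8182 / 110 = 1003.1074
Standard deviation = √1003.1074 = 31.6719

31.67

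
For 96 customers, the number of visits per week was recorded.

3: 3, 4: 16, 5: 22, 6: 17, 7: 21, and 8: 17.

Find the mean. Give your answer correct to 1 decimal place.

5.9

Values: 3, 4, 5, 6, 7, 8
Σfx = 3×3 + 16×4 + 22×5 + 17×6 + 21×7 + 17×8 = 568
n = Σf = 96
Mean = 568 / 96 = 5.9167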